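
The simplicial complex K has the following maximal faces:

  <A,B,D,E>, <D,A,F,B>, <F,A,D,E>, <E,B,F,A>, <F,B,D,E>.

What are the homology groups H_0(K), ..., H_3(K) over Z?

H_0 ≅ Z,  H_1 = 0,  H_2 = 0,  H_3 ≅ Z.

Order the vertices as A < B < D < E < F. Listing each simplex with vertices in this order, K has dimension 3 with simplices:

  0-simplices (5): A, B, D, E, F
  1-simplices (10): AB, AD, AE, AF, BD, BE, BF, DE, DF, EF
  2-simplices (10): ABD, ABE, ABF, ADE, ADF, AEF, BDE, BDF, BEF, DEF
  3-simplices (5): ABDE, ABDF, ABEF, ADEF, BDEF

so the chain groups are C_0 ≅ Z^5, C_1 ≅ Z^10, C_2 ≅ Z^10, C_3 ≅ Z^5.

Boundary ∂_1: C_1 → C_0 is given by ∂[p,q] = [q] − [p]. For instance
  ∂AB = B − A.
The resulting 5×10 matrix has rank 4, and its Smith normal form has invariant factors (1,1,1,1).

Boundary ∂_2: C_2 → C_1 sends each 2-simplex [p,q,r] to [q,r] − [p,r] + [p,q]. For instance
  ∂ADF = DF − AF + AD,
  ∂ABF = BF − AF + AB.
This gives a 10×10 integer matrix of rank 6; reducing to Smith normal form yields diagonal entries (1,1,1,1,1,1).

Boundary ∂_3: C_3 → C_2 sends each 3-simplex σ to the alternating sum Σ_i (−1)^i (σ with its i-th vertex removed). For instance
  ∂ABDF = BDF − ADF + ABF − ABD,
  ∂ADEF = DEF − AEF + ADF − ADE.
The resulting 10×5 matrix has rank 4, and its Smith normal form has invariant factors (1,1,1,1).

Computing H_k = (kernel of ∂_k) / (image of ∂_{k+1}):

  H_0: rank C_0 − rank ∂_1 = 5 − 4 = 1, and the invariant factors of ∂_1 are all 1, so H_0 ≅ Z.
  H_1: rank ker ∂_1 − rank ∂_2 = (10 − 4) − 6 = 0, and the invariant factors of ∂_2 are all 1, so H_1 ≅ 0.
  H_2: rank ker ∂_2 − rank ∂_3 = (10 − 6) − 4 = 0, and the invariant factors of ∂_3 are all 1, so H_2 ≅ 0.
  H_3: rank ker ∂_3 − rank ∂_4 = (5 − 4) − 0 = 1, and there is no ∂_4, so H_3 ≅ Z.

As a check, the Euler characteristic is 5 − 10 + 10 − 5 = 0, which agrees with 1 − 0 + 0 − 1 = 0.
(K is a triangulation of the 3-sphere S^3.)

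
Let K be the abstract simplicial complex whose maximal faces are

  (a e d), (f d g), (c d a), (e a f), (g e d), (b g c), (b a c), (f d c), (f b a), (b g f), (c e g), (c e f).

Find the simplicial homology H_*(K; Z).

Fix the vertex order a < b < c < d < e < f < g and write every simplex with vertices in increasing order. Then dim K = 2 and the simplices of K are:

  0-simplices (7): a, b, c, d, e, f, g
  1-simplices (18): ab, ac, ad, ae, af, bc, bf, bg, cd, ce, cf, cg, de, df, dg, ef, eg, fg
  2-simplices (12): abc, abf, acd, ade, aef, bcg, bfg, cdf, cef, ceg, deg, dfg

Hence C_0 ≅ Z^7, C_1 ≅ Z^18, C_2 ≅ Z^12.

The boundary map ∂_1: C_1 → C_0 maps an edge to its endpoints' difference, ∂[p,q] = q − p. For instance
  ∂ad = d − a.
As a 7×18 matrix over Z this has rank 6, with invariant factors (1,1,1,1,1,1).

Boundary ∂_2: C_2 → C_1 sends each 2-simplex [p,q,r] to [q,r] − [p,r] + [p,q]. For instance
  ∂ceg = eg − cg + ce,
  ∂abc = bc − ac + ab.
The resulting 18×12 matrix has rank 12, and its Smith normal form has invariant factors (1,1,1,1,1,1,1,1,1,1,1,2).

Now H_k = ker ∂_k / im ∂_{k+1}, so:

  H_0: rank C_0 − rank ∂_1 = 7 − 6 = 1, and the invariant factors of ∂_1 are all 1, so H_0 = Z.
  H_1: rank ker ∂_1 − rank ∂_2 = (18 − 6) − 12 = 0, and ∂_2 has invariant factor 2 > 1, so H_1 = Z/2.
  H_2: rank ker ∂_2 − rank ∂_3 = (12 − 12) − 0 = 0, and there is no ∂_3, so H_2 = 0.

(K is a triangulation of the real projective plane RP^2.)

H_0 = Z,  H_1 = Z/2,  H_2 = 0.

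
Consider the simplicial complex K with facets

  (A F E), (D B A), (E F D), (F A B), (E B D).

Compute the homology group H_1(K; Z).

H_1 = Z.

Take the total order A < B < D < E < F on the vertex set. Then K (dimension 2) consists of the simplices:

  0-simplices (5): A, B, D, E, F
  1-simplices (10): AB, AD, AE, AF, BD, BE, BF, DE, DF, EF
  2-simplices (5): ABD, ABF, AEF, BDE, DEF

giving chain groups C_0 ≅ Z^5, C_1 ≅ Z^10, C_2 ≅ Z^5.

Boundary ∂_1: C_1 → C_0 maps an edge to its endpoints' difference, ∂[p,q] = q − p. For instance
  ∂BD = D − B.
The 5×10 boundary matrix has rank 4 and Smith normal form diag(1,1,1,1).

Boundary ∂_2: C_2 → C_1 sends each 2-simplex [p,q,r] to [q,r] − [p,r] + [p,q]. For instance
  ∂DEF = EF − DF + DE,
  ∂ABF = BF − AF + AB.
The 10×5 boundary matrix has rank 5 and Smith normal form diag(1,1,1,1,1).

From H_k ≅ ker(∂_k) / im(∂_{k+1}) we obtain:

  H_1: rank ker ∂_1 − rank ∂_2 = (10 − 4) − 5 = 1, and the invariant factors of ∂_2 are all 1, so H_1 = Z.

(K is a triangulation of the Möbius band.)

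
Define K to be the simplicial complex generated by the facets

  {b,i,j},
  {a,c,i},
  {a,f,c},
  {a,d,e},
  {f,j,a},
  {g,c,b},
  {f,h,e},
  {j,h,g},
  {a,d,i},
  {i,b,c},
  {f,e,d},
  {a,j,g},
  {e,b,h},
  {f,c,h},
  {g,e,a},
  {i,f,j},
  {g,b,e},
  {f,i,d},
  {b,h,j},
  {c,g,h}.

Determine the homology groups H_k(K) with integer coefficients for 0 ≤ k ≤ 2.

K has 10 vertices, 30 edges, 20 triangles.
rank ∂_0 = 0, rank ∂_1 = 9 ⇒ b_0 = 10 − 0 − 9 = 1; all invariant factors of ∂_1 are 1 so no torsion. So H_0 ≅ Z.
rank ∂_1 = 9, rank ∂_2 = 20 ⇒ b_1 = 30 − 9 − 20 = 1; ∂_2 has invariant factor(s) [2] giving torsion. So H_1 ≅ Z ⊕ Z/2.
rank ∂_2 = 20, rank ∂_3 = 0 ⇒ b_2 = 20 − 20 − 0 = 0. So H_2 ≅ 0.

H_0 = Z,  H_1 = Z ⊕ Z/2,  H_2 = 0.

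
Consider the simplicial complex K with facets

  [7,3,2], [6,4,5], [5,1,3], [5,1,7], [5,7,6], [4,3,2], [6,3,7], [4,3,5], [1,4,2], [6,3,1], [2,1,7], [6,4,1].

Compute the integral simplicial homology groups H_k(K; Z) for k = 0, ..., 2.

Take the total order 1 < 2 < 3 < 4 < 5 < 6 < 7 on the vertex set. Then K (dimension 2) consists of the simplices:

  0-simplices (7): [1], [2], [3], [4], [5], [6], [7]
  1-simplices (18): [1,2], [1,3], [1,4], [1,5], [1,6], [1,7], [2,3], [2,4], [2,7], [3,4], [3,5], [3,6], [3,7], [4,5], [4,6], [5,6], [5,7], [6,7]
  2-simplices (12): [1,2,4], [1,2,7], [1,3,5], [1,3,6], [1,4,6], [1,5,7], [2,3,4], [2,3,7], [3,4,5], [3,6,7], [4,5,6], [5,6,7]

giving chain groups C_0 ≅ Z^7, C_1 ≅ Z^18, C_2 ≅ Z^12.

The boundary map ∂_1: C_1 → C_0 sends each edge [p,q] (with p < q) to q − p. For instance
  ∂[5,6] = [6] − [5].
The 7×18 boundary matrix has rank 6 and Smith normal form diag(1,1,1,1,1,1).

∂_2: C_2 → C_1 acts by ∂[p,q,r] = [q,r] − [p,r] + [p,q]. For instance
  ∂[2,3,4] = [3,4] − [2,4] + [2,3],
  ∂[1,3,6] = [3,6] − [1,6] + [1,3].
This gives a 18×12 integer matrix of rank 12; reducing to Smith normal form yields diagonal entries (1,1,1,1,1,1,1,1,1,1,1,2).

Computing H_k = (kernel of ∂_k) / (image of ∂_{k+1}):

  H_0: rank C_0 − rank ∂_1 = 7 − 6 = 1, and the invariant factors of ∂_1 are all 1, so H_0 = Z.
  H_1: rank ker ∂_1 − rank ∂_2 = (18 − 6) − 12 = 0, and ∂_2 has invariant factor 2 > 1, so H_1 = Z/2Z.
  H_2: rank ker ∂_2 − rank ∂_3 = (12 − 12) − 0 = 0, and there is no ∂_3, so H_2 = 0.

H_0 ≅ Z,  H_1 ≅ Z/2Z,  H_2 = 0.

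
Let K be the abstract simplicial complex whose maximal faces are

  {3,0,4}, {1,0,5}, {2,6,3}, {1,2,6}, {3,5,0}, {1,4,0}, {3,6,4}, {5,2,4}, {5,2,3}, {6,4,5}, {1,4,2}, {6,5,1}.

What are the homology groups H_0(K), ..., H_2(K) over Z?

H_0 = Z,  H_1 = Z/2,  H_2 = 0.

Order the vertices as 0 < 1 < 2 < 3 < 4 < 5 < 6. Listing each simplex with vertices in this order, K has dimension 2 with simplices:

  0-simplices (7): [0], [1], [2], [3], [4], [5], [6]
  1-simplices (18): [0,1], [0,3], [0,4], [0,5], [1,2], [1,4], [1,5], [1,6], [2,3], [2,4], [2,5], [2,6], [3,4], [3,5], [3,6], [4,5], [4,6], [5,6]
  2-simplices (12): [0,1,4], [0,1,5], [0,3,4], [0,3,5], [1,2,4], [1,2,6], [1,5,6], [2,3,5], [2,3,6], [2,4,5], [3,4,6], [4,5,6]

giving chain groups C_0 ≅ Z^7, C_1 ≅ Z^18, C_2 ≅ Z^12.

Boundary ∂_1: C_1 → C_0 sends each edge [p,q] (with p < q) to q − p.
This gives a 7×18 integer matrix of rank 6; reducing to Smith normal form yields diagonal entries (1,1,1,1,1,1).

Boundary ∂_2: C_2 → C_1 maps a triangle to the signed sum of its edges. For instance
  ∂[2,4,5] = [4,5] − [2,5] + [2,4],
  ∂[1,5,6] = [5,6] − [1,6] + [1,5].
The 18×12 boundary matrix has rank 12 and Smith normal form diag(1,1,1,1,1,1,1,1,1,1,1,2).

Now H_k = ker ∂_k / im ∂_{k+1}, so:

  H_0: rank C_0 − rank ∂_1 = 7 − 6 = 1, and the invariant factors of ∂_1 are all 1, so H_0 = Z.
  H_1: rank ker ∂_1 − rank ∂_2 = (18 − 6) − 12 = 0, and ∂_2 has invariant factor 2 > 1, so H_1 = Z/2.
  H_2: rank ker ∂_2 − rank ∂_3 = (12 − 12) − 0 = 0, and there is no ∂_3, so H_2 = 0.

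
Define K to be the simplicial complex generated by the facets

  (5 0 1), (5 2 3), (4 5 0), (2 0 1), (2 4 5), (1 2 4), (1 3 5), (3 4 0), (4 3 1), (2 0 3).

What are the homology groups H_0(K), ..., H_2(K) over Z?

K has 6 vertices, 15 edges, 10 triangles.
rank ∂_0 = 0, rank ∂_1 = 5 ⇒ b_0 = 6 − 0 − 5 = 1; all invariant factors of ∂_1 are 1 so no torsion. So H_0 ≅ Z.
rank ∂_1 = 5, rank ∂_2 = 10 ⇒ b_1 = 15 − 5 − 10 = 0; ∂_2 has invariant factor(s) [2] giving torsion. So H_1 ≅ Z/2.
rank ∂_2 = 10, rank ∂_3 = 0 ⇒ b_2 = 10 − 10 − 0 = 0. So H_2 ≅ 0.

H_0 = Z,  H_1 = Z/2,  H_2 = 0.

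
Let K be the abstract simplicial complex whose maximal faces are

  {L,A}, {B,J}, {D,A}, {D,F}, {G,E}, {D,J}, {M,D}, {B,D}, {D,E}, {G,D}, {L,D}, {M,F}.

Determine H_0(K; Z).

H_0 = Z.

Fix the vertex order A < B < D < E < F < G < J < L < M and write every simplex with vertices in increasing order. Then dim K = 1 and the simplices of K are:

  0-simplices (9): A, B, D, E, F, G, J, L, M
  1-simplices (12): AD, AL, BD, BJ, DE, DF, DG, DJ, DL, DM, EG, FM

giving chain groups C_0 ≅ Z^9, C_1 ≅ Z^12.

Boundary ∂_1: C_1 → C_0 maps an edge to its endpoints' difference, ∂[p,q] = q − p. For instance
  ∂FM = M − F.
This gives a 9×12 integer matrix of rank 8; reducing to Smith normal form yields diagonal entries (1,1,1,1,1,1,1,1).

Computing H_k = (kernel of ∂_k) / (image of ∂_{k+1}):

  H_0: rank C_0 − rank ∂_1 = 9 − 8 = 1, and the invariant factors of ∂_1 are all 1, so H_0 = Z.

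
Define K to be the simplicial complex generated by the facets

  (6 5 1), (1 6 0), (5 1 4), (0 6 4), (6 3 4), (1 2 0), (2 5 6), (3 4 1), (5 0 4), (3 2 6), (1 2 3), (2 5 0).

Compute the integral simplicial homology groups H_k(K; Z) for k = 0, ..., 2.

Take the total order 0 < 1 < 2 < 3 < 4 < 5 < 6 on the vertex set. Then K (dimension 2) consists of the simplices:

  0-simplices (7): [0], [1], [2], [3], [4], [5], [6]
  1-simplices (18): [0,1], [0,2], [0,4], [0,5], [0,6], [1,2], [1,3], [1,4], [1,5], [1,6], [2,3], [2,5], [2,6], [3,4], [3,6], [4,5], [4,6], [5,6]
  2-simplices (12): [0,1,2], [0,1,6], [0,2,5], [0,4,5], [0,4,6], [1,2,3], [1,3,4], [1,4,5], [1,5,6], [2,3,6], [2,5,6], [3,4,6]

so the chain groups are C_0 ≅ Z^7, C_1 ≅ Z^18, C_2 ≅ Z^12.

The boundary map ∂_1: C_1 → C_0 maps an edge to its endpoints' difference, ∂[p,q] = q − p. For instance
  ∂[1,3] = [3] − [1].
The resulting 7×18 matrix has rank 6, and its Smith normal form has invariant factors (1,1,1,1,1,1).

Boundary ∂_2: C_2 → C_1 sends each 2-simplex [p,q,r] to [q,r] − [p,r] + [p,q]. For instance
  ∂[0,4,6] = [4,6] − [0,6] + [0,4],
  ∂[1,4,5] = [4,5] − [1,5] + [1,4].
The 18×12 boundary matrix has rank 12 and Smith normal form diag(1,1,1,1,1,1,1,1,1,1,1,2).

Computing H_k = (kernel of ∂_k) / (image of ∂_{k+1}):

  H_0: rank C_0 − rank ∂_1 = 7 − 6 = 1, and the invariant factors of ∂_1 are all 1, so H_0 = Z.
  H_1: rank ker ∂_1 − rank ∂_2 = (18 − 6) − 12 = 0, and ∂_2 has invariant factor 2 > 1, so H_1 = Z_2.
  H_2: rank ker ∂_2 − rank ∂_3 = (12 − 12) − 0 = 0, and there is no ∂_3, so H_2 = 0.

H_0 = Z,  H_1 = Z_2,  H_2 = 0.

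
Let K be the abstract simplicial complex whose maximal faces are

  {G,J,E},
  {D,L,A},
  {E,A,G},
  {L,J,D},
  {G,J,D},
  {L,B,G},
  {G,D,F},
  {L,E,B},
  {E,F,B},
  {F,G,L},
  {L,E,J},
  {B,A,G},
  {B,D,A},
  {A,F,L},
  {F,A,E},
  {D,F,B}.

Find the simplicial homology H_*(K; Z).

Take the total order A < B < D < E < F < G < J < L on the vertex set. Then K (dimension 2) consists of the simplices:

  0-simplices (8): A, B, D, E, F, G, J, L
  1-simplices (24): AB, AD, AE, AF, AG, AL, BD, BE, BF, BG, BL, DF, DG, DJ, DL, EF, EG, EJ, EL, FG, FL, GJ, GL, JL
  2-simplices (16): ABD, ABG, ADL, AEF, AEG, AFL, BDF, BEF, BEL, BGL, DFG, DGJ, DJL, EGJ, EJL, FGL

giving chain groups C_0 ≅ Z^8, C_1 ≅ Z^24, C_2 ≅ Z^16.

The boundary map ∂_1: C_1 → C_0 is given by ∂[p,q] = [q] − [p]. For instance
  ∂GL = L − G.
The resulting 8×24 matrix has rank 7, and its Smith normal form has invariant factors (1,1,1,1,1,1,1).

∂_2: C_2 → C_1 maps a triangle to the signed sum of its edges. For instance
  ∂DFG = FG − DG + DF,
  ∂AEG = EG − AG + AE.
As a 24×16 matrix over Z this has rank 15, with invariant factors (1,1,1,1,1,1,1,1,1,1,1,1,1,1,1).

Now H_k = ker ∂_k / im ∂_{k+1}, so:

  H_0: rank C_0 − rank ∂_1 = 8 − 7 = 1, and the invariant factors of ∂_1 are all 1, so H_0 ≅ Z.
  H_1: rank ker ∂_1 − rank ∂_2 = (24 − 7) − 15 = 2, and the invariant factors of ∂_2 are all 1, so H_1 ≅ Z^2.
  H_2: rank ker ∂_2 − rank ∂_3 = (16 − 15) − 0 = 1, and there is no ∂_3, so H_2 ≅ Z.

H_0 ≅ Z,  H_1 ≅ Z^2,  H_2 ≅ Z.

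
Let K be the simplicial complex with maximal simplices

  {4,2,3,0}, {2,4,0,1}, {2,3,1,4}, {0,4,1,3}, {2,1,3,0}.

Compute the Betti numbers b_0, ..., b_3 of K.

Order the vertices as 0 < 1 < 2 < 3 < 4. Listing each simplex with vertices in this order, K has dimension 3 with simplices:

  0-simplices (5): [0], [1], [2], [3], [4]
  1-simplices (10): [0,1], [0,2], [0,3], [0,4], [1,2], [1,3], [1,4], [2,3], [2,4], [3,4]
  2-simplices (10): [0,1,2], [0,1,3], [0,1,4], [0,2,3], [0,2,4], [0,3,4], [1,2,3], [1,2,4], [1,3,4], [2,3,4]
  3-simplices (5): [0,1,2,3], [0,1,2,4], [0,1,3,4], [0,2,3,4], [1,2,3,4]

so the chain groups are C_0 ≅ Z^5, C_1 ≅ Z^10, C_2 ≅ Z^10, C_3 ≅ Z^5.

∂_1: C_1 → C_0 sends each edge [p,q] (with p < q) to q − p. For instance
  ∂[0,1] = [1] − [0].
As a 5×10 matrix over Z this has rank 4, with invariant factors (1,1,1,1).

Boundary ∂_2: C_2 → C_1 acts by ∂[p,q,r] = [q,r] − [p,r] + [p,q]. For instance
  ∂[2,3,4] = [3,4] − [2,4] + [2,3],
  ∂[0,1,4] = [1,4] − [0,4] + [0,1].
This gives a 10×10 integer matrix of rank 6; reducing to Smith normal form yields diagonal entries (1,1,1,1,1,1).

The boundary map ∂_3: C_3 → C_2 sends each 3-simplex σ to the alternating sum Σ_i (−1)^i (σ with its i-th vertex removed). For instance
  ∂[0,1,3,4] = [1,3,4] − [0,3,4] + [0,1,4] − [0,1,3],
  ∂[0,2,3,4] = [2,3,4] − [0,3,4] + [0,2,4] − [0,2,3].
As a 10×5 matrix over Z this has rank 4, with invariant factors (1,1,1,1).

Computing H_k = (kernel of ∂_k) / (image of ∂_{k+1}):

  H_0: rank C_0 − rank ∂_1 = 5 − 4 = 1, and the invariant factors of ∂_1 are all 1, so H_0 = Z.
  H_1: rank ker ∂_1 − rank ∂_2 = (10 − 4) − 6 = 0, and the invariant factors of ∂_2 are all 1, so H_1 = 0.
  H_2: rank ker ∂_2 − rank ∂_3 = (10 − 6) − 4 = 0, and the invariant factors of ∂_3 are all 1, so H_2 = 0.
  H_3: rank ker ∂_3 − rank ∂_4 = (5 − 4) − 0 = 1, and there is no ∂_4, so H_3 = Z.

As a check, the Euler characteristic is 5 − 10 + 10 − 5 = 0, which agrees with 1 − 0 + 0 − 1 = 0.

Hence the Betti numbers are b_0 = 1, b_1 = 0, b_2 = 0, b_3 = 1.

b_0 = 1, b_1 = 0, b_2 = 0, b_3 = 1.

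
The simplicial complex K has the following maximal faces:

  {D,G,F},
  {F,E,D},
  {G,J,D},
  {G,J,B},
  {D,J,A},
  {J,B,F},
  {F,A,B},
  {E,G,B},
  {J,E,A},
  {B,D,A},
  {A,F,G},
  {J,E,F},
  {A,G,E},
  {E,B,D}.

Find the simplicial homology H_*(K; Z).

H_0 ≅ Z,  H_1 ≅ Z^2,  H_2 ≅ Z.

Fix the vertex order A < B < D < E < F < G < J and write every simplex with vertices in increasing order. Then dim K = 2 and the simplices of K are:

  0-simplices (7): A, B, D, E, F, G, J
  1-simplices (21): AB, AD, AE, AF, AG, AJ, BD, BE, BF, BG, BJ, DE, DF, DG, DJ, EF, EG, EJ, FG, FJ, GJ
  2-simplices (14): ABD, ABF, ADJ, AEG, AEJ, AFG, BDE, BEG, BFJ, BGJ, DEF, DFG, DGJ, EFJ

giving chain groups C_0 ≅ Z^7, C_1 ≅ Z^21, C_2 ≅ Z^14.

The boundary map ∂_1: C_1 → C_0 maps an edge to its endpoints' difference, ∂[p,q] = q − p. For instance
  ∂AB = B − A.
The resulting 7×21 matrix has rank 6, and its Smith normal form has invariant factors (1,1,1,1,1,1).

The boundary map ∂_2: C_2 → C_1 maps a triangle to the signed sum of its edges. For instance
  ∂BEG = EG − BG + BE,
  ∂DEF = EF − DF + DE.
The resulting 21×14 matrix has rank 13, and its Smith normal form has invariant factors (1,1,1,1,1,1,1,1,1,1,1,1,1).

Now H_k = ker ∂_k / im ∂_{k+1}, so:

  H_0: rank C_0 − rank ∂_1 = 7 − 6 = 1, and the invariant factors of ∂_1 are all 1, so H_0 = Z.
  H_1: rank ker ∂_1 − rank ∂_2 = (21 − 6) − 13 = 2, and the invariant factors of ∂_2 are all 1, so H_1 = Z^2.
  H_2: rank ker ∂_2 − rank ∂_3 = (14 − 13) − 0 = 1, and there is no ∂_3, so H_2 = Z.

As a check, the Euler characteristic is 7 − 21 + 14 = 0, which agrees with 1 − 2 + 1 = 0.
(K is a triangulation of the torus T^2.)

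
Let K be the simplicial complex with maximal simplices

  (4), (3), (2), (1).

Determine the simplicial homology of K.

Fix the vertex order 1 < 2 < 3 < 4 and write every simplex with vertices in increasing order. Then dim K = 0 and the simplices of K are:

  0-simplices (4): [1], [2], [3], [4]

giving chain groups C_0 ≅ Z^4.

Now H_k = ker ∂_k / im ∂_{k+1}, so:

  H_0: rank C_0 − rank ∂_1 = 4 − 0 = 4, and there is no ∂_1, so H_0 = Z^4.

H_0 = Z^4.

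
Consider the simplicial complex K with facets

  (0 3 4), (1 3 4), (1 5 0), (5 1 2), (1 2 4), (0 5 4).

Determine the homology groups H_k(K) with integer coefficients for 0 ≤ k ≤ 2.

H_0 = Z,  H_1 = Z,  H_2 = 0.

K has 6 vertices, 12 edges, 6 triangles.
rank ∂_0 = 0, rank ∂_1 = 5 ⇒ b_0 = 6 − 0 − 5 = 1; all invariant factors of ∂_1 are 1 so no torsion. So H_0 = Z.
rank ∂_1 = 5, rank ∂_2 = 6 ⇒ b_1 = 12 − 5 − 6 = 1; all invariant factors of ∂_2 are 1 so no torsion. So H_1 = Z.
rank ∂_2 = 6, rank ∂_3 = 0 ⇒ b_2 = 6 − 6 − 0 = 0. So H_2 = 0.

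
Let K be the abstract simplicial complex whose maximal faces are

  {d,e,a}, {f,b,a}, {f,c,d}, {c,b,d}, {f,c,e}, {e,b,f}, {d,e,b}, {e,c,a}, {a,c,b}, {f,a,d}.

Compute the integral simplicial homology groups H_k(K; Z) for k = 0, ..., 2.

H_0 ≅ Z,  H_1 ≅ Z/2,  H_2 = 0.

K has 6 vertices, 15 edges, 10 triangles.
rank ∂_0 = 0, rank ∂_1 = 5 ⇒ b_0 = 6 − 0 − 5 = 1; all invariant factors of ∂_1 are 1 so no torsion. So H_0 = Z.
rank ∂_1 = 5, rank ∂_2 = 10 ⇒ b_1 = 15 − 5 − 10 = 0; ∂_2 has invariant factor(s) [2] giving torsion. So H_1 = Z/2.
rank ∂_2 = 10, rank ∂_3 = 0 ⇒ b_2 = 10 − 10 − 0 = 0. So H_2 = 0.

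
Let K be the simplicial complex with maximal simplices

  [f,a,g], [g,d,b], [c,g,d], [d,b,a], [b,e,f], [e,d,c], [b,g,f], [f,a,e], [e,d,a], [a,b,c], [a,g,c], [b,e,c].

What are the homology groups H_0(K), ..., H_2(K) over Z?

We work with the vertex ordering a < b < c < d < e < f < g. The simplices of K, each written with vertices in increasing order, are:

  0-simplices (7): a, b, c, d, e, f, g
  1-simplices (18): ab, ac, ad, ae, af, ag, bc, bd, be, bf, bg, cd, ce, cg, de, dg, ef, fg
  2-simplices (12): abc, abd, acg, ade, aef, afg, bce, bdg, bef, bfg, cde, cdg

Hence C_0 ≅ Z^7, C_1 ≅ Z^18, C_2 ≅ Z^12.

The boundary map ∂_1: C_1 → C_0 sends each edge [p,q] (with p < q) to q − p. For instance
  ∂bf = f − b.
The 7×18 boundary matrix has rank 6 and Smith normal form diag(1,1,1,1,1,1).

The boundary map ∂_2: C_2 → C_1 sends each 2-simplex [p,q,r] to [q,r] − [p,r] + [p,q]. For instance
  ∂cde = de − ce + cd,
  ∂ade = de − ae + ad.
The 18×12 boundary matrix has rank 12 and Smith normal form diag(1,1,1,1,1,1,1,1,1,1,1,2).

Reading off H_k = ker ∂_k / im ∂_{k+1}:

  H_0: rank C_0 − rank ∂_1 = 7 − 6 = 1, and the invariant factors of ∂_1 are all 1, so H_0 = Z.
  H_1: rank ker ∂_1 − rank ∂_2 = (18 − 6) − 12 = 0, and ∂_2 has invariant factor 2 > 1, so H_1 = Z_2.
  H_2: rank ker ∂_2 − rank ∂_3 = (12 − 12) − 0 = 0, and there is no ∂_3, so H_2 = 0.

H_0 ≅ Z,  H_1 ≅ Z_2,  H_2 = 0.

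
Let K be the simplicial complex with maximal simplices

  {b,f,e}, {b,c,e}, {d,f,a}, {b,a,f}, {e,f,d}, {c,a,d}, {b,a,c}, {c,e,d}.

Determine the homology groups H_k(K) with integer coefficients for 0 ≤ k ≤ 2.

H_0 ≅ Z,  H_1 = 0,  H_2 ≅ Z.

K has 6 vertices, 12 edges, 8 triangles.
rank ∂_0 = 0, rank ∂_1 = 5 ⇒ b_0 = 6 − 0 − 5 = 1; all invariant factors of ∂_1 are 1 so no torsion. So H_0 = Z.
rank ∂_1 = 5, rank ∂_2 = 7 ⇒ b_1 = 12 − 5 − 7 = 0; all invariant factors of ∂_2 are 1 so no torsion. So H_1 = 0.
rank ∂_2 = 7, rank ∂_3 = 0 ⇒ b_2 = 8 − 7 − 0 = 1. So H_2 = Z.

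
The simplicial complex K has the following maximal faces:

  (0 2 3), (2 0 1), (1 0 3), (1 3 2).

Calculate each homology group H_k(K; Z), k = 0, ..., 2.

H_0 = Z,  H_1 = 0,  H_2 = Z.

K has 4 vertices, 6 edges, 4 triangles.
rank ∂_0 = 0, rank ∂_1 = 3 ⇒ b_0 = 4 − 0 − 3 = 1; all invariant factors of ∂_1 are 1 so no torsion. So H_0 = Z.
rank ∂_1 = 3, rank ∂_2 = 3 ⇒ b_1 = 6 − 3 − 3 = 0; all invariant factors of ∂_2 are 1 so no torsion. So H_1 = 0.
rank ∂_2 = 3, rank ∂_3 = 0 ⇒ b_2 = 4 − 3 − 0 = 1. So H_2 = Z.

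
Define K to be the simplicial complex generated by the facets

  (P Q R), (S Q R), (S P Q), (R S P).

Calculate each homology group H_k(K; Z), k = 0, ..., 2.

H_0 = Z,  H_1 = 0,  H_2 = Z.

Take the total order P < Q < R < S on the vertex set. Then K (dimension 2) consists of the simplices:

  0-simplices (4): P, Q, R, S
  1-simplices (6): PQ, PR, PS, QR, QS, RS
  2-simplices (4): PQR, PQS, PRS, QRS

giving chain groups C_0 ≅ Z^4, C_1 ≅ Z^6, C_2 ≅ Z^4.

∂_1: C_1 → C_0 is given by ∂[p,q] = [q] − [p].
As a 4×6 matrix over Z this has rank 3, with invariant factors (1,1,1).

∂_2: C_2 → C_1 acts by ∂[p,q,r] = [q,r] − [p,r] + [p,q]. For instance
  ∂PQR = QR − PR + PQ,
  ∂QRS = RS − QS + QR.
This gives a 6×4 integer matrix of rank 3; reducing to Smith normal form yields diagonal entries (1,1,1).

Computing H_k = (kernel of ∂_k) / (image of ∂_{k+1}):

  H_0: rank C_0 − rank ∂_1 = 4 − 3 = 1, and the invariant factors of ∂_1 are all 1, so H_0 = Z.
  H_1: rank ker ∂_1 − rank ∂_2 = (6 − 3) − 3 = 0, and the invariant factors of ∂_2 are all 1, so H_1 = 0.
  H_2: rank ker ∂_2 − rank ∂_3 = (4 − 3) − 0 = 1, and there is no ∂_3, so H_2 = Z.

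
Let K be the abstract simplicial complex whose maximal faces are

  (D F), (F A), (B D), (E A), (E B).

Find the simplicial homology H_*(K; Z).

H_0 ≅ Z,  H_1 ≅ Z.

Take the total order A < B < D < E < F on the vertex set. Then K (dimension 1) consists of the simplices:

  0-simplices (5): A, B, D, E, F
  1-simplices (5): AE, AF, BD, BE, DF

Hence C_0 ≅ Z^5, C_1 ≅ Z^5.

∂_1: C_1 → C_0 is given by ∂[p,q] = [q] − [p].
The resulting 5×5 matrix has rank 4, and its Smith normal form has invariant factors (1,1,1,1).

From H_k ≅ ker(∂_k) / im(∂_{k+1}) we obtain:

  H_0: rank C_0 − rank ∂_1 = 5 − 4 = 1, and the invariant factors of ∂_1 are all 1, so H_0 = Z.
  H_1: rank ker ∂_1 − rank ∂_2 = (5 − 4) − 0 = 1, and there is no ∂_2, so H_1 = Z.

As a check, the Euler characteristic is 5 − 5 = 0, which agrees with 1 − 1 = 0.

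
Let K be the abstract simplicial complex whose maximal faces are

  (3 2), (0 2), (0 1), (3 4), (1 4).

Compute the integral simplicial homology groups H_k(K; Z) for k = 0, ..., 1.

H_0 ≅ Z,  H_1 ≅ Z.

Order the vertices as 0 < 1 < 2 < 3 < 4. Listing each simplex with vertices in this order, K has dimension 1 with simplices:

  0-simplices (5): [0], [1], [2], [3], [4]
  1-simplices (5): [0,1], [0,2], [1,4], [2,3], [3,4]

giving chain groups C_0 ≅ Z^5, C_1 ≅ Z^5.

The boundary map ∂_1: C_1 → C_0 is given by ∂[p,q] = [q] − [p]. For instance
  ∂[0,2] = [2] − [0].
As a 5×5 matrix over Z this has rank 4, with invariant factors (1,1,1,1).

Now H_k = ker ∂_k / im ∂_{k+1}, so:

  H_0: rank C_0 − rank ∂_1 = 5 − 4 = 1, and the invariant factors of ∂_1 are all 1, so H_0 ≅ Z.
  H_1: rank ker ∂_1 − rank ∂_2 = (5 − 4) − 0 = 1, and there is no ∂_2, so H_1 ≅ Z.

(K is a triangulation of the circle S^1.)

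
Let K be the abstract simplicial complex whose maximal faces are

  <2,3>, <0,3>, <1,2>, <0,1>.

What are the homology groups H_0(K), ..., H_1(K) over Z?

H_0 = Z,  H_1 = Z.

Order the vertices as 0 < 1 < 2 < 3. Listing each simplex with vertices in this order, K has dimension 1 with simplices:

  0-simplices (4): [0], [1], [2], [3]
  1-simplices (4): [0,1], [0,3], [1,2], [2,3]

so the chain groups are C_0 ≅ Z^4, C_1 ≅ Z^4.

The boundary map ∂_1: C_1 → C_0 sends each edge [p,q] (with p < q) to q − p. For instance
  ∂[2,3] = [3] − [2].
The 4×4 boundary matrix has rank 3 and Smith normal form diag(1,1,1).

Reading off H_k = ker ∂_k / im ∂_{k+1}:

  H_0: rank C_0 − rank ∂_1 = 4 − 3 = 1, and the invariant factors of ∂_1 are all 1, so H_0 ≅ Z.
  H_1: rank ker ∂_1 − rank ∂_2 = (4 − 3) − 0 = 1, and there is no ∂_2, so H_1 ≅ Z.

As a check, the Euler characteristic is 4 − 4 = 0, which agrees with 1 − 1 = 0.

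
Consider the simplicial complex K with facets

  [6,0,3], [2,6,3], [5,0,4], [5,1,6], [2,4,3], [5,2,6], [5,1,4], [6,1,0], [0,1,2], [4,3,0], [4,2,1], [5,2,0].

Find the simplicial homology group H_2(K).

H_2 ≅ 0.

We work with the vertex ordering 0 < 1 < 2 < 3 < 4 < 5 < 6. The simplices of K, each written with vertices in increasing order, are:

  0-simplices (7): [0], [1], [2], [3], [4], [5], [6]
  1-simplices (18): [0,1], [0,2], [0,3], [0,4], [0,5], [0,6], [1,2], [1,4], [1,5], [1,6], [2,3], [2,4], [2,5], [2,6], [3,4], [3,6], [4,5], [5,6]
  2-simplices (12): [0,1,2], [0,1,6], [0,2,5], [0,3,4], [0,3,6], [0,4,5], [1,2,4], [1,4,5], [1,5,6], [2,3,4], [2,3,6], [2,5,6]

so the chain groups are C_0 ≅ Z^7, C_1 ≅ Z^18, C_2 ≅ Z^12.

∂_1: C_1 → C_0 sends each edge [p,q] (with p < q) to q − p.
The 7×18 boundary matrix has rank 6 and Smith normal form diag(1,1,1,1,1,1).

∂_2: C_2 → C_1 maps a triangle to the signed sum of its edges. For instance
  ∂[0,4,5] = [4,5] − [0,5] + [0,4],
  ∂[1,4,5] = [4,5] − [1,5] + [1,4].
The resulting 18×12 matrix has rank 12, and its Smith normal form has invariant factors (1,1,1,1,1,1,1,1,1,1,1,2).

Now H_k = ker ∂_k / im ∂_{k+1}, so:

  H_2: rank ker ∂_2 − rank ∂_3 = (12 − 12) − 0 = 0, and there is no ∂_3, so H_2 = 0.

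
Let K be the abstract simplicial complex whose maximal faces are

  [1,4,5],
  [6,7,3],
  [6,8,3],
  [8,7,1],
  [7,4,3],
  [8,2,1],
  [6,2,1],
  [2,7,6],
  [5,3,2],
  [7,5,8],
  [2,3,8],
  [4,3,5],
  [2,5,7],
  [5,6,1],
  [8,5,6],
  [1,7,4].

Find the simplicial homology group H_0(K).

Order the vertices as 1 < 2 < 3 < 4 < 5 < 6 < 7 < 8. Listing each simplex with vertices in this order, K has dimension 2 with simplices:

  0-simplices (8): [1], [2], [3], [4], [5], [6], [7], [8]
  1-simplices (24): (24 of them)
  2-simplices (16): [1,2,6], [1,2,8], [1,4,5], [1,4,7], [1,5,6], [1,7,8], [2,3,5], [2,3,8], [2,5,7], [2,6,7], [3,4,5], [3,4,7], [3,6,7], [3,6,8], [5,6,8], [5,7,8]

giving chain groups C_0 ≅ Z^8, C_1 ≅ Z^24, C_2 ≅ Z^16.

The boundary map ∂_1: C_1 → C_0 maps an edge to its endpoints' difference, ∂[p,q] = q − p. For instance
  ∂[2,3] = [3] − [2].
This gives a 8×24 integer matrix of rank 7; reducing to Smith normal form yields diagonal entries (1,1,1,1,1,1,1).

∂_2: C_2 → C_1 maps a triangle to the signed sum of its edges. For instance
  ∂[1,2,8] = [2,8] − [1,8] + [1,2],
  ∂[3,4,5] = [4,5] − [3,5] + [3,4].
The 24×16 boundary matrix has rank 15 and Smith normal form diag(1,1,1,1,1,1,1,1,1,1,1,1,1,1,1).

From H_k ≅ ker(∂_k) / im(∂_{k+1}) we obtain:

  H_0: rank C_0 − rank ∂_1 = 8 − 7 = 1, and the invariant factors of ∂_1 are all 1, so H_0 ≅ Z.

H_0 ≅ Z.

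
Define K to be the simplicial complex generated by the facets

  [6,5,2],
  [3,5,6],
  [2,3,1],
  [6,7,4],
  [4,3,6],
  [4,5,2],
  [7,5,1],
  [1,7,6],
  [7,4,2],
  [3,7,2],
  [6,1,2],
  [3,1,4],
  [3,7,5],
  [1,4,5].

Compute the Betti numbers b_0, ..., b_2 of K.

b_0 = 1, b_1 = 2, b_2 = 1.

Fix the vertex order 1 < 2 < 3 < 4 < 5 < 6 < 7 and write every simplex with vertices in increasing order. Then dim K = 2 and the simplices of K are:

  0-simplices (7): [1], [2], [3], [4], [5], [6], [7]
  1-simplices (21): [1,2], [1,3], [1,4], [1,5], [1,6], [1,7], [2,3], [2,4], [2,5], [2,6], [2,7], [3,4], [3,5], [3,6], [3,7], [4,5], [4,6], [4,7], [5,6], [5,7], [6,7]
  2-simplices (14): [1,2,3], [1,2,6], [1,3,4], [1,4,5], [1,5,7], [1,6,7], [2,3,7], [2,4,5], [2,4,7], [2,5,6], [3,4,6], [3,5,6], [3,5,7], [4,6,7]

giving chain groups C_0 ≅ Z^7, C_1 ≅ Z^21, C_2 ≅ Z^14.

Boundary ∂_1: C_1 → C_0 maps an edge to its endpoints' difference, ∂[p,q] = q − p. For instance
  ∂[2,6] = [6] − [2].
The resulting 7×21 matrix has rank 6, and its Smith normal form has invariant factors (1,1,1,1,1,1).

∂_2: C_2 → C_1 maps a triangle to the signed sum of its edges. For instance
  ∂[1,3,4] = [3,4] − [1,4] + [1,3],
  ∂[1,6,7] = [6,7] − [1,7] + [1,6].
The 21×14 boundary matrix has rank 13 and Smith normal form diag(1,1,1,1,1,1,1,1,1,1,1,1,1).

From H_k ≅ ker(∂_k) / im(∂_{k+1}) we obtain:

  H_0: rank C_0 − rank ∂_1 = 7 − 6 = 1, and the invariant factors of ∂_1 are all 1, so H_0 ≅ Z.
  H_1: rank ker ∂_1 − rank ∂_2 = (21 − 6) − 13 = 2, and the invariant factors of ∂_2 are all 1, so H_1 ≅ Z^2.
  H_2: rank ker ∂_2 − rank ∂_3 = (14 − 13) − 0 = 1, and there is no ∂_3, so H_2 ≅ Z.

Hence the Betti numbers are b_0 = 1, b_1 = 2, b_2 = 1.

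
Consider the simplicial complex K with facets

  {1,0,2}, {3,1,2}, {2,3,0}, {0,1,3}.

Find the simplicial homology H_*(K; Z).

Order the vertices as 0 < 1 < 2 < 3. Listing each simplex with vertices in this order, K has dimension 2 with simplices:

  0-simplices (4): [0], [1], [2], [3]
  1-simplices (6): [0,1], [0,2], [0,3], [1,2], [1,3], [2,3]
  2-simplices (4): [0,1,2], [0,1,3], [0,2,3], [1,2,3]

so the chain groups are C_0 ≅ Z^4, C_1 ≅ Z^6, C_2 ≅ Z^4.

The boundary map ∂_1: C_1 → C_0 sends each edge [p,q] (with p < q) to q − p.
This gives a 4×6 integer matrix of rank 3; reducing to Smith normal form yields diagonal entries (1,1,1).

∂_2: C_2 → C_1 maps a triangle to the signed sum of its edges. For instance
  ∂[0,1,3] = [1,3] − [0,3] + [0,1],
  ∂[0,1,2] = [1,2] − [0,2] + [0,1].
This gives a 6×4 integer matrix of rank 3; reducing to Smith normal form yields diagonal entries (1,1,1).

Reading off H_k = ker ∂_k / im ∂_{k+1}:

  H_0: rank C_0 − rank ∂_1 = 4 − 3 = 1, and the invariant factors of ∂_1 are all 1, so H_0 = Z.
  H_1: rank ker ∂_1 − rank ∂_2 = (6 − 3) − 3 = 0, and the invariant factors of ∂_2 are all 1, so H_1 = 0.
  H_2: rank ker ∂_2 − rank ∂_3 = (4 − 3) − 0 = 1, and there is no ∂_3, so H_2 = Z.

(K is a triangulation of the 2-sphere S^2.)

H_0 ≅ Z,  H_1 = 0,  H_2 ≅ Z.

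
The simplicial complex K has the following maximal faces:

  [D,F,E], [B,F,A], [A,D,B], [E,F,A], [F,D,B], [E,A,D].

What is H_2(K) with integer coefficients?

Fix the vertex order A < B < D < E < F and write every simplex with vertices in increasing order. Then dim K = 2 and the simplices of K are:

  0-simplices (5): A, B, D, E, F
  1-simplices (9): AB, AD, AE, AF, BD, BF, DE, DF, EF
  2-simplices (6): ABD, ABF, ADE, AEF, BDF, DEF

giving chain groups C_0 ≅ Z^5, C_1 ≅ Z^9, C_2 ≅ Z^6.

Boundary ∂_1: C_1 → C_0 sends each edge [p,q] (with p < q) to q − p. For instance
  ∂AB = B − A.
The resulting 5×9 matrix has rank 4, and its Smith normal form has invariant factors (1,1,1,1).

∂_2: C_2 → C_1 acts by ∂[p,q,r] = [q,r] − [p,r] + [p,q]. For instance
  ∂AEF = EF − AF + AE,
  ∂ADE = DE − AE + AD.
As a 9×6 matrix over Z this has rank 5, with invariant factors (1,1,1,1,1).

From H_k ≅ ker(∂_k) / im(∂_{k+1}) we obtain:

  H_2: rank ker ∂_2 − rank ∂_3 = (6 − 5) − 0 = 1, and there is no ∂_3, so H_2 ≅ Z.

H_2 ≅ Z.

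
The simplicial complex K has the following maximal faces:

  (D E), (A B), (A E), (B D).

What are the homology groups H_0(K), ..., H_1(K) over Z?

Fix the vertex order A < B < D < E and write every simplex with vertices in increasing order. Then dim K = 1 and the simplices of K are:

  0-simplices (4): A, B, D, E
  1-simplices (4): AB, AE, BD, DE

so the chain groups are C_0 ≅ Z^4, C_1 ≅ Z^4.

Boundary ∂_1: C_1 → C_0 is given by ∂[p,q] = [q] − [p].
This gives a 4×4 integer matrix of rank 3; reducing to Smith normal form yields diagonal entries (1,1,1).

Computing H_k = (kernel of ∂_k) / (image of ∂_{k+1}):

  H_0: rank C_0 − rank ∂_1 = 4 − 3 = 1, and the invariant factors of ∂_1 are all 1, so H_0 ≅ Z.
  H_1: rank ker ∂_1 − rank ∂_2 = (4 − 3) − 0 = 1, and there is no ∂_2, so H_1 ≅ Z.

(K is a triangulation of the circle S^1.)

H_0 = Z,  H_1 = Z.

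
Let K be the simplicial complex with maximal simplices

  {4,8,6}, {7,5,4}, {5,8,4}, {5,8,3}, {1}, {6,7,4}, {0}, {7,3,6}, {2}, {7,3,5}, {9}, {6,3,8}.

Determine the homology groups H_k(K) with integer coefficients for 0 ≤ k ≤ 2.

H_0 = Z^5,  H_1 = 0,  H_2 = Z.

Fix the vertex order 0 < 1 < 2 < 3 < 4 < 5 < 6 < 7 < 8 < 9 and write every simplex with vertices in increasing order. Then dim K = 2 and the simplices of K are:

  0-simplices (10): [0], [1], [2], [3], [4], [5], [6], [7], [8], [9]
  1-simplices (12): [3,5], [3,6], [3,7], [3,8], [4,5], [4,6], [4,7], [4,8], [5,7], [5,8], [6,7], [6,8]
  2-simplices (8): [3,5,7], [3,5,8], [3,6,7], [3,6,8], [4,5,7], [4,5,8], [4,6,7], [4,6,8]

so the chain groups are C_0 ≅ Z^10, C_1 ≅ Z^12, C_2 ≅ Z^8.

The boundary map ∂_1: C_1 → C_0 sends each edge [p,q] (with p < q) to q − p. For instance
  ∂[3,5] = [5] − [3].
The resulting 10×12 matrix has rank 5, and its Smith normal form has invariant factors (1,1,1,1,1).

The boundary map ∂_2: C_2 → C_1 maps a triangle to the signed sum of its edges. For instance
  ∂[4,6,7] = [6,7] − [4,7] + [4,6],
  ∂[3,5,7] = [5,7] − [3,7] + [3,5].
As a 12×8 matrix over Z this has rank 7, with invariant factors (1,1,1,1,1,1,1).

Reading off H_k = ker ∂_k / im ∂_{k+1}:

  H_0: rank C_0 − rank ∂_1 = 10 − 5 = 5, and the invariant factors of ∂_1 are all 1, so H_0 ≅ Z^5.
  H_1: rank ker ∂_1 − rank ∂_2 = (12 − 5) − 7 = 0, and the invariant factors of ∂_2 are all 1, so H_1 ≅ 0.
  H_2: rank ker ∂_2 − rank ∂_3 = (8 − 7) − 0 = 1, and there is no ∂_3, so H_2 ≅ Z.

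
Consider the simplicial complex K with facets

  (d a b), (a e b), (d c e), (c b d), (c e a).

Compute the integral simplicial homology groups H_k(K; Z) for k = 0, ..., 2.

H_0 = Z,  H_1 = Z,  H_2 = 0.

Fix the vertex order a < b < c < d < e and write every simplex with vertices in increasing order. Then dim K = 2 and the simplices of K are:

  0-simplices (5): a, b, c, d, e
  1-simplices (10): ab, ac, ad, ae, bc, bd, be, cd, ce, de
  2-simplices (5): abd, abe, ace, bcd, cde

giving chain groups C_0 ≅ Z^5, C_1 ≅ Z^10, C_2 ≅ Z^5.

The boundary map ∂_1: C_1 → C_0 maps an edge to its endpoints' difference, ∂[p,q] = q − p.
As a 5×10 matrix over Z this has rank 4, with invariant factors (1,1,1,1).

Boundary ∂_2: C_2 → C_1 maps a triangle to the signed sum of its edges. For instance
  ∂abd = bd − ad + ab,
  ∂cde = de − ce + cd.
The 10×5 boundary matrix has rank 5 and Smith normal form diag(1,1,1,1,1).

Reading off H_k = ker ∂_k / im ∂_{k+1}:

  H_0: rank C_0 − rank ∂_1 = 5 − 4 = 1, and the invariant factors of ∂_1 are all 1, so H_0 = Z.
  H_1: rank ker ∂_1 − rank ∂_2 = (10 − 4) − 5 = 1, and the invariant factors of ∂_2 are all 1, so H_1 = Z.
  H_2: rank ker ∂_2 − rank ∂_3 = (5 − 5) − 0 = 0, and there is no ∂_3, so H_2 = 0.

As a check, the Euler characteristic is 5 − 10 + 5 = 0, which agrees with 1 − 1 + 0 = 0.
(K is a triangulation of the Möbius band.)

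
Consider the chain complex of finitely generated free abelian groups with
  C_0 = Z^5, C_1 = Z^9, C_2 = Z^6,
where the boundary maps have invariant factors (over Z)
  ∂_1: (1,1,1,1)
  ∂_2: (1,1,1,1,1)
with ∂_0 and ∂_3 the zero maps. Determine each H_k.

H_0 = Z,  H_1 = 0,  H_2 = Z.

H_0: b_0 = 5 − 0 − 4 = 1; torsion from ∂_1 factors > 1: none. So H_0 = Z.
H_1: b_1 = 9 − 4 − 5 = 0; torsion from ∂_2 factors > 1: none. So H_1 = 0.
H_2: b_2 = 6 − 5 − 0 = 1; torsion from ∂_3 factors > 1: none. So H_2 = Z.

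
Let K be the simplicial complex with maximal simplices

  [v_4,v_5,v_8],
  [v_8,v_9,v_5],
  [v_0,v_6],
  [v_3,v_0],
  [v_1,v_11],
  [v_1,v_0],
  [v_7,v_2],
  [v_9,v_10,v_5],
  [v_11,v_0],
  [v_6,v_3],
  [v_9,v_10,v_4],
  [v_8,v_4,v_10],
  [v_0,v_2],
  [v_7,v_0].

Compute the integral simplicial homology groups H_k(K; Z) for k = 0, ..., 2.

H_0 = Z^2,  H_1 = Z^4,  H_2 = 0.

Fix the vertex order v_0 < v_1 < v_2 < v_3 < v_4 < v_5 < v_6 < v_7 < v_8 < v_9 < v_10 < v_11 and write every simplex with vertices in increasing order. Then dim K = 2 and the simplices of K are:

  0-simplices (12): [v_0], [v_1], [v_2], [v_3], [v_4], [v_5], [v_6], [v_7], [v_8], [v_9], [v_10], [v_11]
  1-simplices (19): (19 of them)
  2-simplices (5): [v_4,v_5,v_8], [v_4,v_8,v_10], [v_4,v_9,v_10], [v_5,v_8,v_9], [v_5,v_9,v_10]

giving chain groups C_0 ≅ Z^12, C_1 ≅ Z^19, C_2 ≅ Z^5.

Boundary ∂_1: C_1 → C_0 is given by ∂[p,q] = [q] − [p]. For instance
  ∂[v_5,v_9] = [v_9] − [v_5].
This gives a 12×19 integer matrix of rank 10; reducing to Smith normal form yields diagonal entries (1,1,1,1,1,1,1,1,1,1).

The boundary map ∂_2: C_2 → C_1 acts by ∂[p,q,r] = [q,r] − [p,r] + [p,q]. For instance
  ∂[v_5,v_9,v_10] = [v_9,v_10] − [v_5,v_10] + [v_5,v_9],
  ∂[v_4,v_5,v_8] = [v_5,v_8] − [v_4,v_8] + [v_4,v_5].
This gives a 19×5 integer matrix of rank 5; reducing to Smith normal form yields diagonal entries (1,1,1,1,1).

Now H_k = ker ∂_k / im ∂_{k+1}, so:

  H_0: rank C_0 − rank ∂_1 = 12 − 10 = 2, and the invariant factors of ∂_1 are all 1, so H_0 = Z^2.
  H_1: rank ker ∂_1 − rank ∂_2 = (19 − 10) − 5 = 4, and the invariant factors of ∂_2 are all 1, so H_1 = Z^4.
  H_2: rank ker ∂_2 − rank ∂_3 = (5 − 5) − 0 = 0, and there is no ∂_3, so H_2 = 0.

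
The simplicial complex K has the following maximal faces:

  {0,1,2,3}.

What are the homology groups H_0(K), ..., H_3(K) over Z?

H_0 = Z,  H_1 = 0,  H_2 = 0,  H_3 = 0.

Take the total order 0 < 1 < 2 < 3 on the vertex set. Then K (dimension 3) consists of the simplices:

  0-simplices (4): [0], [1], [2], [3]
  1-simplices (6): [0,1], [0,2], [0,3], [1,2], [1,3], [2,3]
  2-simplices (4): [0,1,2], [0,1,3], [0,2,3], [1,2,3]
  3-simplices (1): [0,1,2,3]

giving chain groups C_0 ≅ Z^4, C_1 ≅ Z^6, C_2 ≅ Z^4, C_3 ≅ Z^1.

The boundary map ∂_1: C_1 → C_0 sends each edge [p,q] (with p < q) to q − p. For instance
  ∂[0,2] = [2] − [0].
The 4×6 boundary matrix has rank 3 and Smith normal form diag(1,1,1).

The boundary map ∂_2: C_2 → C_1 maps a triangle to the signed sum of its edges. For instance
  ∂[0,1,3] = [1,3] − [0,3] + [0,1],
  ∂[0,1,2] = [1,2] − [0,2] + [0,1].
The resulting 6×4 matrix has rank 3, and its Smith normal form has invariant factors (1,1,1).

∂_3: C_3 → C_2 sends each 3-simplex σ to the alternating sum Σ_i (−1)^i (σ with its i-th vertex removed). For instance
  ∂[0,1,2,3] = [1,2,3] − [0,2,3] + [0,1,3] − [0,1,2].
The 4×1 boundary matrix has rank 1 and Smith normal form diag(1).

Reading off H_k = ker ∂_k / im ∂_{k+1}:

  H_0: rank C_0 − rank ∂_1 = 4 − 3 = 1, and the invariant factors of ∂_1 are all 1, so H_0 ≅ Z.
  H_1: rank ker ∂_1 − rank ∂_2 = (6 − 3) − 3 = 0, and the invariant factors of ∂_2 are all 1, so H_1 ≅ 0.
  H_2: rank ker ∂_2 − rank ∂_3 = (4 − 3) − 1 = 0, and the invariant factors of ∂_3 are all 1, so H_2 ≅ 0.
  H_3: rank ker ∂_3 − rank ∂_4 = (1 − 1) − 0 = 0, and there is no ∂_4, so H_3 ≅ 0.

As a check, the Euler characteristic is 4 − 6 + 4 − 1 = 1, which agrees with 1 − 0 + 0 − 0 = 1.
(K is a triangulation of the 3-simplex.)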